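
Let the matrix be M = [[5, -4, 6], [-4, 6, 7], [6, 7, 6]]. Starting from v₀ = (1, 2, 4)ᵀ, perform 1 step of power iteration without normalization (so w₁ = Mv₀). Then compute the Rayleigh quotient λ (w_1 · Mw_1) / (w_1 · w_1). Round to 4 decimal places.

13.2897

w1 = Mv₀ = (5·1 + (-4)·2 + 6·4; (-4)·1 + 6·2 + 7·4; 6·1 + 7·2 + 6·4) = (21, 36, 44)
Mw1 = (225, 440, 642)
w1·Mw1 = 21·225 + 36·440 + 44·642 = 48813; w1·w1 = 21·21 + 36·36 + 44·44 = 3673
λ ≈ 48813/3673 = 13.2897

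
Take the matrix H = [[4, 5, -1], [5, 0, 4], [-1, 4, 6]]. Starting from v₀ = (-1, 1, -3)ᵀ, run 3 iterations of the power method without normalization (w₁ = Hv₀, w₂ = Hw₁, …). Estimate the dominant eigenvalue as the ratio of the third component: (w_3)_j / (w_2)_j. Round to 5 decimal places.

6.48000

w1 = Hv₀ = (4·(-1) + 5·1 + (-1)·(-3); 5·(-1) + 0·1 + 4·(-3); (-1)·(-1) + 4·1 + 6·(-3)) = (4, -17, -13)
w2 = Hw1 = (4·4 + 5·(-17) + (-1)·(-13); 5·4 + 0·(-17) + 4·(-13); (-1)·4 + 4·(-17) + 6·(-13)) = (-56, -32, -150)
w3 = Hw2 = (-234, -880, -972)
Ratio at component: -972 / -150 = 6.48000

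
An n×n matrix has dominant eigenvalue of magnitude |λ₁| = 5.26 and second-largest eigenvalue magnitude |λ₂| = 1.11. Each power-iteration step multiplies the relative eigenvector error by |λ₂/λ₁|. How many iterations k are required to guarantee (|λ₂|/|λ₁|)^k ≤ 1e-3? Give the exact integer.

5

|λ₂/λ₁| = 1.11/5.26 = 0.21103
Need k ≥ ln(1e-3) / ln(0.21103) = -6.9078 / -1.5558 ≈ 4.440
Smallest integer k satisfying the bound: 5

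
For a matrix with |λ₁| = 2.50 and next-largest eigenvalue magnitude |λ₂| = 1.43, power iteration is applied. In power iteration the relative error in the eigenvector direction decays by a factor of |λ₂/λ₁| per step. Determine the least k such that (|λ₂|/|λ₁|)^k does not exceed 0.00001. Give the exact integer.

21

|λ₂/λ₁| = 1.43/2.50 = 0.57200
Need k ≥ ln(0.00001) / ln(0.57200) = -11.5129 / -0.5586 ≈ 20.610
Smallest integer k satisfying the bound: 21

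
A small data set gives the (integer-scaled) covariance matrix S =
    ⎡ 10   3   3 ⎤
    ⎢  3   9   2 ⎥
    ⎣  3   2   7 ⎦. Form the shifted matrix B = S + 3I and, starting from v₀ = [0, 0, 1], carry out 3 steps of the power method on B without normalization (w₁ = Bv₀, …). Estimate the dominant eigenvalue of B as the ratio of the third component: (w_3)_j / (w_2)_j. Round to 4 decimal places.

B = S + 3I has rows (13, 3, 3); (3, 12, 2); (3, 2, 10)
w1 = Bv₀ = (3, 2, 10)
w2 = Bw1 = (75, 53, 113)
w3 = Bw2 = (1473, 1087, 1461)
Ratio: 1461/113 = 12.9292

μ ≈ 12.9292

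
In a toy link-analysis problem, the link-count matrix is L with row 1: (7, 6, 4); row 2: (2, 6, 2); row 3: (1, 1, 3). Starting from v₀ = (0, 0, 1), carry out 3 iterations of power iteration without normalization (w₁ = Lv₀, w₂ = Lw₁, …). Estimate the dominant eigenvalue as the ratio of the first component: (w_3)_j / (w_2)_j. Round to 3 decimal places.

λ ≈ 11.154

w1 = Lv₀ = (7·0 + 6·0 + 4·1; 2·0 + 6·0 + 2·1; 1·0 + 1·0 + 3·1) = (4, 2, 3)
w2 = Lw1 = (7·4 + 6·2 + 4·3; 2·4 + 6·2 + 2·3; 1·4 + 1·2 + 3·3) = (52, 26, 15)
w3 = Lw2 = (580, 290, 123)
Ratio at component: 580 / 52 = 11.154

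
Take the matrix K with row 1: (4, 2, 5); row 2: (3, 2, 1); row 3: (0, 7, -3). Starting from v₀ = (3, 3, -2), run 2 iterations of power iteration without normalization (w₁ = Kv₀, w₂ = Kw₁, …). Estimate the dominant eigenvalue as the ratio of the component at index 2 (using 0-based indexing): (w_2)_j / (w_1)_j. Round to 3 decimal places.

0.370

w1 = Kv₀ = (4·3 + 2·3 + 5·(-2); 3·3 + 2·3 + 1·(-2); 0·3 + 7·3 + (-3)·(-2)) = (8, 13, 27)
w2 = Kw1 = (4·8 + 2·13 + 5·27; 3·8 + 2·13 + 1·27; 0·8 + 7·13 + (-3)·27) = (193, 77, 10)
Ratio at component: 10 / 27 = 0.370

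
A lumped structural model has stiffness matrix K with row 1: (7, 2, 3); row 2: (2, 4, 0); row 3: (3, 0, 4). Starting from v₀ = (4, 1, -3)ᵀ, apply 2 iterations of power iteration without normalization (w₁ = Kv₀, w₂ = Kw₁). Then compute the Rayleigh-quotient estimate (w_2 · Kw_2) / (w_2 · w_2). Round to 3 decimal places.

w1 = Kv₀ = (21, 12, 0)
w2 = Kw1 = (171, 90, 63)
Kw2 = (1566, 702, 765)
w2·Kw2 = 171·1566 + 90·702 + 63·765 = 379161; w2·w2 = 171·171 + 90·90 + 63·63 = 41310
λ ≈ 379161/41310 = 9.178

9.178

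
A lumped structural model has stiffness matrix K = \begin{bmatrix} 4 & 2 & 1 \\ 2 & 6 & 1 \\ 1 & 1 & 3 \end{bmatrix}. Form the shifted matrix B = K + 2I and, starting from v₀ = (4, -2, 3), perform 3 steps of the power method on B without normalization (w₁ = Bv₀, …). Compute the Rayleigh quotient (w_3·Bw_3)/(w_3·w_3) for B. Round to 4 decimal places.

μ ≈ 8.5745

B = K + 2I has rows (6, 2, 1); (2, 8, 1); (1, 1, 5)
w1 = Bv₀ = (6·4 + 2·(-2) + 1·3; 2·4 + 8·(-2) + 1·3; 1·4 + 1·(-2) + 5·3) = (23, -5, 17)
w2 = Bw1 = (6·23 + 2·(-5) + 1·17; 2·23 + 8·(-5) + 1·17; 1·23 + 1·(-5) + 5·17) = (145, 23, 103)
w3 = Bw2 = (1019, 577, 683)
Bw3 = (7951, 7337, 5011)
w3·Bw3 = 15758031; w3·w3 = 1837779; μ ≈ 15758031/1837779 = 8.5745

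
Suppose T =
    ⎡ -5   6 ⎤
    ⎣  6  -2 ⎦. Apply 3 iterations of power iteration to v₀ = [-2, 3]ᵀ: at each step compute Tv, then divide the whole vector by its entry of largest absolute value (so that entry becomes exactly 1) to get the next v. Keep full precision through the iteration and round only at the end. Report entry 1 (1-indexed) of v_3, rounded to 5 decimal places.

Tv0 = (28.000000, -18.000000); divide by 28.000000 → v1 = (1.000000, -0.642857)
Tv1 = (-8.857143, 7.285714); divide by -8.857143 → v2 = (1.000000, -0.822581)
Tv2 = (-9.935484, 7.645161); divide by -9.935484 → v3 = (1.000000, -0.769481)
Requested entry of v3: 2464/2464 = 1.00000

1.00000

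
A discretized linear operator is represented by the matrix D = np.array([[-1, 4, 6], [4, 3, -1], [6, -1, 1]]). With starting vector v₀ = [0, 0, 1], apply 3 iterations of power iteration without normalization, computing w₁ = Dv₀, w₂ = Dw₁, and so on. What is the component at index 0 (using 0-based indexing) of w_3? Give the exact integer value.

312

w1 = Dv₀ = (6, -1, 1)
w2 = Dw1 = (-4, 20, 38)
w3 = Dw2 = (312, 6, -6)
The requested component of w3 is 312.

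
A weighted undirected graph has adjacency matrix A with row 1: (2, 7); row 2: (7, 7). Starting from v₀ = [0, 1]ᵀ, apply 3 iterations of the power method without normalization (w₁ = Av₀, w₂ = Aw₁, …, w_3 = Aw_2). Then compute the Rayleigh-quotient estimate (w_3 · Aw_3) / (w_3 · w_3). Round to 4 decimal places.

w1 = Av₀ = (2·0 + 7·1; 7·0 + 7·1) = (7, 7)
w2 = Aw1 = (2·7 + 7·7; 7·7 + 7·7) = (63, 98)
w3 = Aw2 = (812, 1127)
Aw3 = (9513, 13573)
w3·Aw3 = 812·9513 + 1127·13573 = 23021327; w3·w3 = 812·812 + 1127·1127 = 1929473
λ ≈ 23021327/1929473 = 11.9314

λ ≈ 11.9314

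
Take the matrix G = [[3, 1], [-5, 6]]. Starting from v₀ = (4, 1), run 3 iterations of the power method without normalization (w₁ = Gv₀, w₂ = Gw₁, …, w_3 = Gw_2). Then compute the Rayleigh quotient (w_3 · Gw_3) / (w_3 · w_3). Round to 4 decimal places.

w1 = Gv₀ = (13, -14)
w2 = Gw1 = (25, -149)
w3 = Gw2 = (-74, -1019)
Gw3 = (-1241, -5744)
w3·Gw3 = (-74)·(-1241) + (-1019)·(-5744) = 5944970; w3·w3 = (-74)·(-74) + (-1019)·(-1019) = 1043837
λ ≈ 5944970/1043837 = 5.6953

5.6953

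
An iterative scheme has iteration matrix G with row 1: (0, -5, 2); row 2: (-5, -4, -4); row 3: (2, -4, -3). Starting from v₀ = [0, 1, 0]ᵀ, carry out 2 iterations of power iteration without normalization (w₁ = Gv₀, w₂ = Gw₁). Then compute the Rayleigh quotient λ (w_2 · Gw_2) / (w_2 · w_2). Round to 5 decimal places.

w1 = Gv₀ = (0·0 + (-5)·1 + 2·0; (-5)·0 + (-4)·1 + (-4)·0; 2·0 + (-4)·1 + (-3)·0) = (-5, -4, -4)
w2 = Gw1 = (0·(-5) + (-5)·(-4) + 2·(-4); (-5)·(-5) + (-4)·(-4) + (-4)·(-4); 2·(-5) + (-4)·(-4) + (-3)·(-4)) = (12, 57, 18)
Gw2 = (-249, -360, -258)
w2·Gw2 = 12·(-249) + 57·(-360) + 18·(-258) = -28152; w2·w2 = 12·12 + 57·57 + 18·18 = 3717
λ ≈ -28152/3717 = -7.57385

-7.57385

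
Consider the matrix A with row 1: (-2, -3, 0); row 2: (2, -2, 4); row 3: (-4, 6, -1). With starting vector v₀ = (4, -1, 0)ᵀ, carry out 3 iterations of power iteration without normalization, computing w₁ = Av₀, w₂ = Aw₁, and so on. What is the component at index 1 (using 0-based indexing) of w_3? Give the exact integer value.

604

w1 = Av₀ = ((-2)·4 + (-3)·(-1) + 0·0; 2·4 + (-2)·(-1) + 4·0; (-4)·4 + 6·(-1) + (-1)·0) = (-5, 10, -22)
w2 = Aw1 = ((-2)·(-5) + (-3)·10 + 0·(-22); 2·(-5) + (-2)·10 + 4·(-22); (-4)·(-5) + 6·10 + (-1)·(-22)) = (-20, -118, 102)
w3 = Aw2 = (394, 604, -730)
The requested component of w3 is 604.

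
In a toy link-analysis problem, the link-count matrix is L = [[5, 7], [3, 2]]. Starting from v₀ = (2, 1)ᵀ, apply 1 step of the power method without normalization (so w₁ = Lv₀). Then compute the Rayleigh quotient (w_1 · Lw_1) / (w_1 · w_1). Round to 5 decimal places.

8.30878

w1 = Lv₀ = (17, 8)
Lw1 = (141, 67)
w1·Lw1 = 17·141 + 8·67 = 2933; w1·w1 = 17·17 + 8·8 = 353
λ ≈ 2933/353 = 8.30878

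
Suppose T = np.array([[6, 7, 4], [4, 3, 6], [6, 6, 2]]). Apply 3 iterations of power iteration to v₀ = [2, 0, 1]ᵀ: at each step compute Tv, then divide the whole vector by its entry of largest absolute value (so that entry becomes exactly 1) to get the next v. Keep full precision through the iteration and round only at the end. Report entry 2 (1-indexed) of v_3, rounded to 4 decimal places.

0.7695

Tv0 = (16.00000, 14.00000, 14.00000); divide by 16.00000 → v1 = (1.00000, 0.87500, 0.87500)
Tv1 = (15.62500, 11.87500, 13.00000); divide by 15.62500 → v2 = (1.00000, 0.76000, 0.83200)
Tv2 = (14.64800, 11.27200, 12.22400); divide by 14.64800 → v3 = (1.00000, 0.76952, 0.83452)
Requested entry of v3: 2818/3662 = 0.7695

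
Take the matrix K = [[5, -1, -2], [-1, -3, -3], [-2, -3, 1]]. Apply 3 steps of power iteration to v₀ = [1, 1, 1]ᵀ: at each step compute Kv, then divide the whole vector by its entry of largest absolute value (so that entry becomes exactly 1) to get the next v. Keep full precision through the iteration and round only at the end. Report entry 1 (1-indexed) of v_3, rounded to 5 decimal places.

-0.43312

Kv0 = (2.000000, -7.000000, -4.000000); divide by -7.000000 → v1 = (-0.285714, 1.000000, 0.571429)
Kv1 = (-3.571429, -4.428571, -1.857143); divide by -4.428571 → v2 = (0.806452, 1.000000, 0.419355)
Kv2 = (2.193548, -5.064516, -4.193548); divide by -5.064516 → v3 = (-0.433121, 1.000000, 0.828025)
Requested entry of v3: 68/-157 = -0.43312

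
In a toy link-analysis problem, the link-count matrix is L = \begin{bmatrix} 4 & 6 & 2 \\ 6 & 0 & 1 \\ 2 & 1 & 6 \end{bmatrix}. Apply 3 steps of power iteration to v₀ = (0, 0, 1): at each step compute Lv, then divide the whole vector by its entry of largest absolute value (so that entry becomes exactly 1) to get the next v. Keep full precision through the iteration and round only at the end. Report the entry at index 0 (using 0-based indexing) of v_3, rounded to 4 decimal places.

Lv0 = (2.00000, 1.00000, 6.00000); divide by 6.00000 → v1 = (0.33333, 0.16667, 1.00000)
Lv1 = (4.33333, 3.00000, 6.83333); divide by 6.83333 → v2 = (0.63415, 0.43902, 1.00000)
Lv2 = (7.17073, 4.80488, 7.70732); divide by 7.70732 → v3 = (0.93038, 0.62342, 1.00000)
Requested entry of v3: 294/316 = 0.9304

0.9304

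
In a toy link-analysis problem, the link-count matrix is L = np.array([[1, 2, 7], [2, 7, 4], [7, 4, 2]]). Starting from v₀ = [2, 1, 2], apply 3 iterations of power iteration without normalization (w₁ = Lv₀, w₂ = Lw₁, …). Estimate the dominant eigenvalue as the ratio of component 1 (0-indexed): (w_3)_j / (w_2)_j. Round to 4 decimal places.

λ ≈ 12.4630

w1 = Lv₀ = (18, 19, 22)
w2 = Lw1 = (210, 257, 246)
w3 = Lw2 = (2446, 3203, 2990)
Ratio at component: 3203 / 257 = 12.4630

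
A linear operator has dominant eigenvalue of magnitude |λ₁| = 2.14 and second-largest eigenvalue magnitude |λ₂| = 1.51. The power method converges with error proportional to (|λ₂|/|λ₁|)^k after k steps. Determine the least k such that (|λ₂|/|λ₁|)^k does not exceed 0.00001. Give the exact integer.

34

|λ₂/λ₁| = 1.51/2.14 = 0.70561
Need k ≥ ln(0.00001) / ln(0.70561) = -11.5129 / -0.3487 ≈ 33.017
Smallest integer k satisfying the bound: 34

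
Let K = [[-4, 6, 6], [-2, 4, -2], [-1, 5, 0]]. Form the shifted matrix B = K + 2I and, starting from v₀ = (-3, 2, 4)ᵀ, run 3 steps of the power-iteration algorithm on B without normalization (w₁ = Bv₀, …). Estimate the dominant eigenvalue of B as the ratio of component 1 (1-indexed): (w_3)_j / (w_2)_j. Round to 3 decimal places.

B = K + 2I has rows (-2, 6, 6); (-2, 6, -2); (-1, 5, 2)
w1 = Bv₀ = ((-2)·(-3) + 6·2 + 6·4; (-2)·(-3) + 6·2 + (-2)·4; (-1)·(-3) + 5·2 + 2·4) = (42, 10, 21)
w2 = Bw1 = ((-2)·42 + 6·10 + 6·21; (-2)·42 + 6·10 + (-2)·21; (-1)·42 + 5·10 + 2·21) = (102, -66, 50)
w3 = Bw2 = (-300, -700, -332)
Ratio: -300/102 = -2.941

μ ≈ -2.941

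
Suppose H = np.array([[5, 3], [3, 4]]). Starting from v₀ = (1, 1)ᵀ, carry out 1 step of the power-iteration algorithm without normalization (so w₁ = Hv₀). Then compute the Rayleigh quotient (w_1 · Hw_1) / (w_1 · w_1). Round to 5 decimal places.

λ ≈ 7.53982

w1 = Hv₀ = (8, 7)
Hw1 = (61, 52)
w1·Hw1 = 8·61 + 7·52 = 852; w1·w1 = 8·8 + 7·7 = 113
λ ≈ 852/113 = 7.53982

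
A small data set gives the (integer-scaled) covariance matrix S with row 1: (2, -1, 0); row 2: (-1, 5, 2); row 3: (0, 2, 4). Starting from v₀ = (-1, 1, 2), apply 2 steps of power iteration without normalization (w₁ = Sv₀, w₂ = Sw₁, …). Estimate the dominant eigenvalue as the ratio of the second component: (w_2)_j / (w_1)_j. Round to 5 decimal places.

w1 = Sv₀ = (2·(-1) + (-1)·1 + 0·2; (-1)·(-1) + 5·1 + 2·2; 0·(-1) + 2·1 + 4·2) = (-3, 10, 10)
w2 = Sw1 = (2·(-3) + (-1)·10 + 0·10; (-1)·(-3) + 5·10 + 2·10; 0·(-3) + 2·10 + 4·10) = (-16, 73, 60)
Ratio at component: 73 / 10 = 7.30000

λ ≈ 7.30000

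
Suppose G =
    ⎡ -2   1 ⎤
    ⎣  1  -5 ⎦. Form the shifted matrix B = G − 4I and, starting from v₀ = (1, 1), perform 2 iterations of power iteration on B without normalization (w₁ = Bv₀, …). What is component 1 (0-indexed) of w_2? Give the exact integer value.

B = G − 4I has rows (-6, 1); (1, -9)
w1 = Bv₀ = (-5, -8)
w2 = Bw1 = (22, 67)
Requested component of w2: 67

67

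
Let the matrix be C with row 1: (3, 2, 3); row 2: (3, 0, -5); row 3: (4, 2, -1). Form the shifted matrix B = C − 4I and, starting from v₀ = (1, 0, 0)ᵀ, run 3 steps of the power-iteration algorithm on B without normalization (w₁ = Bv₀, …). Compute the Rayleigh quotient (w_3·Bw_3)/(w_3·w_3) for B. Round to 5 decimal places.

-6.96183

B = C − 4I has rows (-1, 2, 3); (3, -4, -5); (4, 2, -5)
w1 = Bv₀ = (-1, 3, 4)
w2 = Bw1 = (19, -35, -18)
w3 = Bw2 = (-143, 287, 96)
Bw3 = (1005, -2057, -478)
w3·Bw3 = -779962; w3·w3 = 112034; μ ≈ -779962/112034 = -6.96183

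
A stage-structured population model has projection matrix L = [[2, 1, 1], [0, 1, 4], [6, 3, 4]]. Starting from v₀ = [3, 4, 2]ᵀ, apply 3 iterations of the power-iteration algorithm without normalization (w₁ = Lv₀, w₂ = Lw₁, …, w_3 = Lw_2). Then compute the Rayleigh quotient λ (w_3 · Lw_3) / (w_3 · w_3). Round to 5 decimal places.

w1 = Lv₀ = (12, 12, 38)
w2 = Lw1 = (74, 164, 260)
w3 = Lw2 = (572, 1204, 1976)
Lw3 = (4324, 9108, 14948)
w3·Lw3 = 572·4324 + 1204·9108 + 1976·14948 = 42976608; w3·w3 = 572·572 + 1204·1204 + 1976·1976 = 5681376
λ ≈ 42976608/5681376 = 7.56447

7.56447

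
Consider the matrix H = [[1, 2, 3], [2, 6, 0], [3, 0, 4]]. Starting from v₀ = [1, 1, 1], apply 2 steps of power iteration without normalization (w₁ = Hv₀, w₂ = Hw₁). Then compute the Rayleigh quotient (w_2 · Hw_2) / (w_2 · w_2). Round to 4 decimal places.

w1 = Hv₀ = (1·1 + 2·1 + 3·1; 2·1 + 6·1 + 0·1; 3·1 + 0·1 + 4·1) = (6, 8, 7)
w2 = Hw1 = (1·6 + 2·8 + 3·7; 2·6 + 6·8 + 0·7; 3·6 + 0·8 + 4·7) = (43, 60, 46)
Hw2 = (301, 446, 313)
w2·Hw2 = 43·301 + 60·446 + 46·313 = 54101; w2·w2 = 43·43 + 60·60 + 46·46 = 7565
λ ≈ 54101/7565 = 7.1515

λ ≈ 7.1515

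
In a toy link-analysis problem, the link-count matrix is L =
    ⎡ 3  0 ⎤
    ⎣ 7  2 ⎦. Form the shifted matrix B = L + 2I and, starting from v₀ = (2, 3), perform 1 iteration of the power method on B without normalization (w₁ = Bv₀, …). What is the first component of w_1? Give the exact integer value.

B = L + 2I has rows (5, 0); (7, 4)
w1 = Bv₀ = (5·2 + 0·3; 7·2 + 4·3) = (10, 26)
Requested component of w1: 10

10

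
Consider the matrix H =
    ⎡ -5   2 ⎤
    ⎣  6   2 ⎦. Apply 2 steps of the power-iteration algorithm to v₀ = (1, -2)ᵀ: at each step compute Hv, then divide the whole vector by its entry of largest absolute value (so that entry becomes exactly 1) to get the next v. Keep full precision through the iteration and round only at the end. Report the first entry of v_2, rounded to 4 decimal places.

-0.9800

Hv0 = (-9.00000, 2.00000); divide by -9.00000 → v1 = (1.00000, -0.22222)
Hv1 = (-5.44444, 5.55556); divide by 5.55556 → v2 = (-0.98000, 1.00000)
Requested entry of v2: 49/-50 = -0.9800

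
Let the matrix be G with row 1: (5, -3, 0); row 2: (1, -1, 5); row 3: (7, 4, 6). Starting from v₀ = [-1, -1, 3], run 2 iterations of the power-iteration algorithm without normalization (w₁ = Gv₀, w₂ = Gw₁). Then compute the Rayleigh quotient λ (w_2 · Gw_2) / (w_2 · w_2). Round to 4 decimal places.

3.9323

w1 = Gv₀ = (-2, 15, 7)
w2 = Gw1 = (-55, 18, 88)
Gw2 = (-329, 367, 215)
w2·Gw2 = (-55)·(-329) + 18·367 + 88·215 = 43621; w2·w2 = (-55)·(-55) + 18·18 + 88·88 = 11093
λ ≈ 43621/11093 = 3.9323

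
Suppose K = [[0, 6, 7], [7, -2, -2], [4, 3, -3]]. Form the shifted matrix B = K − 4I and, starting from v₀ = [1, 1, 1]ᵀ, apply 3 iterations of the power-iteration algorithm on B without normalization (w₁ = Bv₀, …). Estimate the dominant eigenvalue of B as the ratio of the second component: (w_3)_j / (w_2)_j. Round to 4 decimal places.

B = K − 4I has rows (-4, 6, 7); (7, -6, -2); (4, 3, -7)
w1 = Bv₀ = ((-4)·1 + 6·1 + 7·1; 7·1 + (-6)·1 + (-2)·1; 4·1 + 3·1 + (-7)·1) = (9, -1, 0)
w2 = Bw1 = ((-4)·9 + 6·(-1) + 7·0; 7·9 + (-6)·(-1) + (-2)·0; 4·9 + 3·(-1) + (-7)·0) = (-42, 69, 33)
w3 = Bw2 = (813, -774, -192)
Ratio: -774/69 = -11.2174

μ ≈ -11.2174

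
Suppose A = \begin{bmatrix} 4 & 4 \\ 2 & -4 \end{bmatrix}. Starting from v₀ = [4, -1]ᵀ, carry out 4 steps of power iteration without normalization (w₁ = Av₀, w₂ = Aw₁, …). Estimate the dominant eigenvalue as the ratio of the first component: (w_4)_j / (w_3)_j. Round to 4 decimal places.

λ ≈ 8.0000

w1 = Av₀ = (4·4 + 4·(-1); 2·4 + (-4)·(-1)) = (12, 12)
w2 = Aw1 = (4·12 + 4·12; 2·12 + (-4)·12) = (96, -24)
w3 = Aw2 = (288, 288)
w4 = Aw3 = (2304, -576)
Ratio at component: 2304 / 288 = 8.0000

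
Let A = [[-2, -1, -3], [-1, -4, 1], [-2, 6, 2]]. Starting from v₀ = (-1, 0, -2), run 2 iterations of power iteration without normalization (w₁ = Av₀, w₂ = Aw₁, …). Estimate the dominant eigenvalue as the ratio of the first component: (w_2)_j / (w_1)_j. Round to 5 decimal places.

w1 = Av₀ = (8, -1, -2)
w2 = Aw1 = (-9, -6, -26)
Ratio at component: -9 / 8 = -1.12500

-1.12500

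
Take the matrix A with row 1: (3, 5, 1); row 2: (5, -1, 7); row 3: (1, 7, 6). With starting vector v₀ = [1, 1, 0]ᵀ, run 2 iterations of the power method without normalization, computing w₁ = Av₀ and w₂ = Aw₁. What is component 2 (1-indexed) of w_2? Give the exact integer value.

w1 = Av₀ = (8, 4, 8)
w2 = Aw1 = (52, 92, 84)
The requested component of w2 is 92.

92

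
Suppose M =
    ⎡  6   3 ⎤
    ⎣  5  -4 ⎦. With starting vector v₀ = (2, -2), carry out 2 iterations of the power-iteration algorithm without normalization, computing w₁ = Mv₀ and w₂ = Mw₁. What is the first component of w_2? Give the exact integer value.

w1 = Mv₀ = (6·2 + 3·(-2); 5·2 + (-4)·(-2)) = (6, 18)
w2 = Mw1 = (6·6 + 3·18; 5·6 + (-4)·18) = (90, -42)
The requested component of w2 is 90.

90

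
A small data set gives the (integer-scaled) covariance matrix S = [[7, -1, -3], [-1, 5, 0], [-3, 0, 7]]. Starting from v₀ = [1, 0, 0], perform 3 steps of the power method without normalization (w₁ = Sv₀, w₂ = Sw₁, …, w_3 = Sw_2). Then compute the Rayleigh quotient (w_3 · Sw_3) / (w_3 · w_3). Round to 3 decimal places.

w1 = Sv₀ = (7·1 + (-1)·0 + (-3)·0; (-1)·1 + 5·0 + 0·0; (-3)·1 + 0·0 + 7·0) = (7, -1, -3)
w2 = Sw1 = (7·7 + (-1)·(-1) + (-3)·(-3); (-1)·7 + 5·(-1) + 0·(-3); (-3)·7 + 0·(-1) + 7·(-3)) = (59, -12, -42)
w3 = Sw2 = (551, -119, -471)
Sw3 = (5389, -1146, -4950)
w3·Sw3 = 551·5389 + (-119)·(-1146) + (-471)·(-4950) = 5437163; w3·w3 = 551·551 + (-119)·(-119) + (-471)·(-471) = 539603
λ ≈ 5437163/539603 = 10.076

λ ≈ 10.076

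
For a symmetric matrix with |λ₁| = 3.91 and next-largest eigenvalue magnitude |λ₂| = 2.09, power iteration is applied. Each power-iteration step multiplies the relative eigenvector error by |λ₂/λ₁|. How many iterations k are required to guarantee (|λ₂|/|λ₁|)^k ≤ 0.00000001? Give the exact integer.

|λ₂/λ₁| = 2.09/3.91 = 0.53453
Need k ≥ ln(0.00000001) / ln(0.53453) = -18.4207 / -0.6264 ≈ 29.408
Smallest integer k satisfying the bound: 30

30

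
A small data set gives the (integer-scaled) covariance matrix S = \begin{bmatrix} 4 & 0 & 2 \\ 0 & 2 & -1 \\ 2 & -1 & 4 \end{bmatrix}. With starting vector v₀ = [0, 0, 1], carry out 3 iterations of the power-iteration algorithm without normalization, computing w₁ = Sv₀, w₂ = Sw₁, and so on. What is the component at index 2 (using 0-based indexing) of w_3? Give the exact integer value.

w1 = Sv₀ = (2, -1, 4)
w2 = Sw1 = (16, -6, 21)
w3 = Sw2 = (106, -33, 122)
The requested component of w3 is 122.

122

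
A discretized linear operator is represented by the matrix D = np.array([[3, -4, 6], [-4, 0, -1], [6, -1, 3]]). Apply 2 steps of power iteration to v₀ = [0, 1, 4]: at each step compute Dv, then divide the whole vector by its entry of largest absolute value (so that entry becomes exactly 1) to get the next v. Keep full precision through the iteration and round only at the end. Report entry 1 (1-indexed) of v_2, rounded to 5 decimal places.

Dv0 = (20.000000, -4.000000, 11.000000); divide by 20.000000 → v1 = (1.000000, -0.200000, 0.550000)
Dv1 = (7.100000, -4.550000, 7.850000); divide by 7.850000 → v2 = (0.904459, -0.579618, 1.000000)
Requested entry of v2: 142/157 = 0.90446

0.90446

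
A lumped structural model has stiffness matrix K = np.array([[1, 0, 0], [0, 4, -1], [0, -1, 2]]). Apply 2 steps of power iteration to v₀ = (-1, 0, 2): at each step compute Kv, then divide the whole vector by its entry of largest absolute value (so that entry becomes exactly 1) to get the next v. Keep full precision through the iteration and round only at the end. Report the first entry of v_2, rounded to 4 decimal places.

0.0833

Kv0 = (-1.00000, -2.00000, 4.00000); divide by 4.00000 → v1 = (-0.25000, -0.50000, 1.00000)
Kv1 = (-0.25000, -3.00000, 2.50000); divide by -3.00000 → v2 = (0.08333, 1.00000, -0.83333)
Requested entry of v2: -1/-12 = 0.0833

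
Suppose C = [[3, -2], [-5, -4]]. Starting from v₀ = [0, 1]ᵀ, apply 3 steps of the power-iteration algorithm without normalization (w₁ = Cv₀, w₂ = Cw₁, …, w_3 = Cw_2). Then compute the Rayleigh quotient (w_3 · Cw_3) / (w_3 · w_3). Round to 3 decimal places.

-5.449

w1 = Cv₀ = (-2, -4)
w2 = Cw1 = (2, 26)
w3 = Cw2 = (-46, -114)
Cw3 = (90, 686)
w3·Cw3 = (-46)·90 + (-114)·686 = -82344; w3·w3 = (-46)·(-46) + (-114)·(-114) = 15112
λ ≈ -82344/15112 = -5.449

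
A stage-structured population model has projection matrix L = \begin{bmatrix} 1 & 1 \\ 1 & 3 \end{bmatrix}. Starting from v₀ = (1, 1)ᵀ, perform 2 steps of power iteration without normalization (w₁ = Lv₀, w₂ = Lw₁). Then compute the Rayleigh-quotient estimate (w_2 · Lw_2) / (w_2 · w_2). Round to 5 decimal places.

3.41379

w1 = Lv₀ = (2, 4)
w2 = Lw1 = (6, 14)
Lw2 = (20, 48)
w2·Lw2 = 6·20 + 14·48 = 792; w2·w2 = 6·6 + 14·14 = 232
λ ≈ 792/232 = 3.41379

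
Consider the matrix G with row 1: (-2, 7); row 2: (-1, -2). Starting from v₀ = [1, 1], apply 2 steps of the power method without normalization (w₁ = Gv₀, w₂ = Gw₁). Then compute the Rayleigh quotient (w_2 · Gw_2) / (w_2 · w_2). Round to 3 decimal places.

λ ≈ -2.193

w1 = Gv₀ = (5, -3)
w2 = Gw1 = (-31, 1)
Gw2 = (69, 29)
w2·Gw2 = (-31)·69 + 1·29 = -2110; w2·w2 = (-31)·(-31) + 1·1 = 962
λ ≈ -2110/962 = -2.193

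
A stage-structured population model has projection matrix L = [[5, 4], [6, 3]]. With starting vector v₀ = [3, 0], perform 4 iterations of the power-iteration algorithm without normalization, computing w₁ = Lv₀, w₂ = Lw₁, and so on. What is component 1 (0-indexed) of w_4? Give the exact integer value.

w1 = Lv₀ = (5·3 + 4·0; 6·3 + 3·0) = (15, 18)
w2 = Lw1 = (5·15 + 4·18; 6·15 + 3·18) = (147, 144)
w3 = Lw2 = (1311, 1314)
w4 = Lw3 = (11811, 11808)
The requested component of w4 is 11808.

11808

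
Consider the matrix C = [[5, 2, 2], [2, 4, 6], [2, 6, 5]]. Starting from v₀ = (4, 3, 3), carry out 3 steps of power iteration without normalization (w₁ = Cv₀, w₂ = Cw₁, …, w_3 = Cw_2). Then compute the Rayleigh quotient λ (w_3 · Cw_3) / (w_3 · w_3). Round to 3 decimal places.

λ ≈ 11.710

w1 = Cv₀ = (5·4 + 2·3 + 2·3; 2·4 + 4·3 + 6·3; 2·4 + 6·3 + 5·3) = (32, 38, 41)
w2 = Cw1 = (5·32 + 2·38 + 2·41; 2·32 + 4·38 + 6·41; 2·32 + 6·38 + 5·41) = (318, 462, 497)
w3 = Cw2 = (3508, 5466, 5893)
Cw3 = (40258, 64238, 69277)
w3·Cw3 = 3508·40258 + 5466·64238 + 5893·69277 = 900599333; w3·w3 = 3508·3508 + 5466·5466 + 5893·5893 = 76910669
λ ≈ 900599333/76910669 = 11.710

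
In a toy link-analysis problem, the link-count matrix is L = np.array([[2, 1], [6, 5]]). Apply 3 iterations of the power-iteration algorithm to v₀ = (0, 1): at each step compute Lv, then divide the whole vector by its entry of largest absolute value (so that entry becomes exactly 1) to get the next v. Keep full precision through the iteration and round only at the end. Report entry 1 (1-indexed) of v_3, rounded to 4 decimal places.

0.2284

Lv0 = (1.00000, 5.00000); divide by 5.00000 → v1 = (0.20000, 1.00000)
Lv1 = (1.40000, 6.20000); divide by 6.20000 → v2 = (0.22581, 1.00000)
Lv2 = (1.45161, 6.35484); divide by 6.35484 → v3 = (0.22843, 1.00000)
Requested entry of v3: 45/197 = 0.2284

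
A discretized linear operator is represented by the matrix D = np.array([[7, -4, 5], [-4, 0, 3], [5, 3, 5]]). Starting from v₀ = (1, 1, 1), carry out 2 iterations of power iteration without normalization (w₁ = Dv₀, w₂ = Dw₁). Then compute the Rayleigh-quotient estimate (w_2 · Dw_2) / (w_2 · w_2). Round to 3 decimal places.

w1 = Dv₀ = (8, -1, 13)
w2 = Dw1 = (125, 7, 102)
Dw2 = (1357, -194, 1156)
w2·Dw2 = 125·1357 + 7·(-194) + 102·1156 = 286179; w2·w2 = 125·125 + 7·7 + 102·102 = 26078
λ ≈ 286179/26078 = 10.974

λ ≈ 10.974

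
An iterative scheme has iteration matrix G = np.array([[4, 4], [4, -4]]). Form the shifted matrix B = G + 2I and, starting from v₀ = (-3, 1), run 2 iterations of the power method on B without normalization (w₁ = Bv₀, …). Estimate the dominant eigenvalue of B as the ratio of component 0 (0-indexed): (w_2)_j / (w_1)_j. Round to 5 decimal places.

μ ≈ 10.00000

B = G + 2I has rows (6, 4); (4, -2)
w1 = Bv₀ = (-14, -14)
w2 = Bw1 = (-140, -28)
Ratio: -140/-14 = 10.00000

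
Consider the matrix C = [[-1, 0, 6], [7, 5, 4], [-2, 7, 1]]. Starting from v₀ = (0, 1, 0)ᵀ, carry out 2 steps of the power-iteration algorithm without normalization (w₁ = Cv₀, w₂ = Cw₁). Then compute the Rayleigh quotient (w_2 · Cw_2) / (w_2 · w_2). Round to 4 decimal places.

9.6527

w1 = Cv₀ = ((-1)·0 + 0·1 + 6·0; 7·0 + 5·1 + 4·0; (-2)·0 + 7·1 + 1·0) = (0, 5, 7)
w2 = Cw1 = ((-1)·0 + 0·5 + 6·7; 7·0 + 5·5 + 4·7; (-2)·0 + 7·5 + 1·7) = (42, 53, 42)
Cw2 = (210, 727, 329)
w2·Cw2 = 42·210 + 53·727 + 42·329 = 61169; w2·w2 = 42·42 + 53·53 + 42·42 = 6337
λ ≈ 61169/6337 = 9.6527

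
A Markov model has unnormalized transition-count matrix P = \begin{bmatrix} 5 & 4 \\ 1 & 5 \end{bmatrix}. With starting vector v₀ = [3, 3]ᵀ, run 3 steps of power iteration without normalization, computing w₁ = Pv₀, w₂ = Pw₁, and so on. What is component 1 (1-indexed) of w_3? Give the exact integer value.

w1 = Pv₀ = (5·3 + 4·3; 1·3 + 5·3) = (27, 18)
w2 = Pw1 = (5·27 + 4·18; 1·27 + 5·18) = (207, 117)
w3 = Pw2 = (1503, 792)
The requested component of w3 is 1503.

1503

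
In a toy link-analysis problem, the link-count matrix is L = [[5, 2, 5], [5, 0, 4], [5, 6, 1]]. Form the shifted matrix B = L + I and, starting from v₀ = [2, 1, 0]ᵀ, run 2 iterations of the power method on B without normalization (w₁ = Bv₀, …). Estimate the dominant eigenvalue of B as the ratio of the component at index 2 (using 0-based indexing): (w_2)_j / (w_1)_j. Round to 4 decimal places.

B = L + I has rows (6, 2, 5); (5, 1, 4); (5, 6, 2)
w1 = Bv₀ = (6·2 + 2·1 + 5·0; 5·2 + 1·1 + 4·0; 5·2 + 6·1 + 2·0) = (14, 11, 16)
w2 = Bw1 = (6·14 + 2·11 + 5·16; 5·14 + 1·11 + 4·16; 5·14 + 6·11 + 2·16) = (186, 145, 168)
Ratio: 168/16 = 10.5000

10.5000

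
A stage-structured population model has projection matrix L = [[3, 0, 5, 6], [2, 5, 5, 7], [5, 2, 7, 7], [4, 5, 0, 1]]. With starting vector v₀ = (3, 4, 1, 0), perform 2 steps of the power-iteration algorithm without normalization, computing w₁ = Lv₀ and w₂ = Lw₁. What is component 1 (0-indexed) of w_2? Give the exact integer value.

w1 = Lv₀ = (3·3 + 0·4 + 5·1 + 6·0; 2·3 + 5·4 + 5·1 + 7·0; 5·3 + 2·4 + 7·1 + 7·0; 4·3 + 5·4 + 0·1 + 1·0) = (14, 31, 30, 32)
w2 = Lw1 = (3·14 + 0·31 + 5·30 + 6·32; 2·14 + 5·31 + 5·30 + 7·32; 5·14 + 2·31 + 7·30 + 7·32; 4·14 + 5·31 + 0·30 + 1·32) = (384, 557, 566, 243)
The requested component of w2 is 557.

557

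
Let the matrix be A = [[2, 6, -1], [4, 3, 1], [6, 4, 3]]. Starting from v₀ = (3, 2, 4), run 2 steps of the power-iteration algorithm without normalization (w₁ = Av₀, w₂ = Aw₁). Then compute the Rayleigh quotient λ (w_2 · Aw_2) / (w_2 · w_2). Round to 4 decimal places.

7.7725

w1 = Av₀ = (14, 22, 38)
w2 = Aw1 = (122, 160, 286)
Aw2 = (918, 1254, 2230)
w2·Aw2 = 122·918 + 160·1254 + 286·2230 = 950416; w2·w2 = 122·122 + 160·160 + 286·286 = 122280
λ ≈ 950416/122280 = 7.7725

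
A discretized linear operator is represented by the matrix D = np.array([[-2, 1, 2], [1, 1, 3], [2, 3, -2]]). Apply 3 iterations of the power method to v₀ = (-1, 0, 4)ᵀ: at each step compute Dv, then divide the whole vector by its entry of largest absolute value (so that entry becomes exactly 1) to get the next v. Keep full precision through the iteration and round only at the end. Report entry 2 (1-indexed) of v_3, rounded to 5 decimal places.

-0.78355

Dv0 = (10.000000, 11.000000, -10.000000); divide by 11.000000 → v1 = (0.909091, 1.000000, -0.909091)
Dv1 = (-2.636364, -0.818182, 6.636364); divide by 6.636364 → v2 = (-0.397260, -0.123288, 1.000000)
Dv2 = (2.671233, 2.479452, -3.164384); divide by -3.164384 → v3 = (-0.844156, -0.783550, 1.000000)
Requested entry of v3: 181/-231 = -0.78355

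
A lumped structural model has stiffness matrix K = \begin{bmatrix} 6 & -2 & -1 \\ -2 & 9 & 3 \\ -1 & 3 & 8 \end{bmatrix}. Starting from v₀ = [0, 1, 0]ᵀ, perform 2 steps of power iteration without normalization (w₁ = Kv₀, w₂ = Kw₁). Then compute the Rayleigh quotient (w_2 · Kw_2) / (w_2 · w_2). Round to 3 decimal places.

λ ≈ 12.119

w1 = Kv₀ = (6·0 + (-2)·1 + (-1)·0; (-2)·0 + 9·1 + 3·0; (-1)·0 + 3·1 + 8·0) = (-2, 9, 3)
w2 = Kw1 = (6·(-2) + (-2)·9 + (-1)·3; (-2)·(-2) + 9·9 + 3·3; (-1)·(-2) + 3·9 + 8·3) = (-33, 94, 53)
Kw2 = (-439, 1071, 739)
w2·Kw2 = (-33)·(-439) + 94·1071 + 53·739 = 154328; w2·w2 = (-33)·(-33) + 94·94 + 53·53 = 12734
λ ≈ 154328/12734 = 12.119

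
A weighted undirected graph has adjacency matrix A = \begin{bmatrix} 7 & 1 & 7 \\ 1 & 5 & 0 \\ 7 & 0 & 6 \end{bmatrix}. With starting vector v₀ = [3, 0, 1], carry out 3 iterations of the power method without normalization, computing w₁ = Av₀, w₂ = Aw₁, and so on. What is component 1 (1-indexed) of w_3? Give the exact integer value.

w1 = Av₀ = (7·3 + 1·0 + 7·1; 1·3 + 5·0 + 0·1; 7·3 + 0·0 + 6·1) = (28, 3, 27)
w2 = Aw1 = (7·28 + 1·3 + 7·27; 1·28 + 5·3 + 0·27; 7·28 + 0·3 + 6·27) = (388, 43, 358)
w3 = Aw2 = (5265, 603, 4864)
The requested component of w3 is 5265.

5265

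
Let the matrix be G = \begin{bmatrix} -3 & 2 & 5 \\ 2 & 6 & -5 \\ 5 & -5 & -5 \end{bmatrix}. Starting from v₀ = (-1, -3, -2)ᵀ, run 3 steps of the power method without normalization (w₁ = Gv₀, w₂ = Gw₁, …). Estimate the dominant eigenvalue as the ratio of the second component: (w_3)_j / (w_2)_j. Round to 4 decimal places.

λ ≈ 1.6290

w1 = Gv₀ = (-13, -10, 20)
w2 = Gw1 = (119, -186, -115)
w3 = Gw2 = (-1304, -303, 2100)
Ratio at component: -303 / -186 = 1.6290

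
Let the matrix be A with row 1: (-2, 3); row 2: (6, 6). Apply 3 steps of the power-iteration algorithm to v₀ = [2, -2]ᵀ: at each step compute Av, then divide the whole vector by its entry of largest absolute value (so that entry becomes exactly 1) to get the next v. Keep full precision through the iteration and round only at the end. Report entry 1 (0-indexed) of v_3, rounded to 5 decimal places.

1.00000

Av0 = (-10.000000, 0.000000); divide by -10.000000 → v1 = (1.000000, 0.000000)
Av1 = (-2.000000, 6.000000); divide by 6.000000 → v2 = (-0.333333, 1.000000)
Av2 = (3.666667, 4.000000); divide by 4.000000 → v3 = (0.916667, 1.000000)
Requested entry of v3: -240/-240 = 1.00000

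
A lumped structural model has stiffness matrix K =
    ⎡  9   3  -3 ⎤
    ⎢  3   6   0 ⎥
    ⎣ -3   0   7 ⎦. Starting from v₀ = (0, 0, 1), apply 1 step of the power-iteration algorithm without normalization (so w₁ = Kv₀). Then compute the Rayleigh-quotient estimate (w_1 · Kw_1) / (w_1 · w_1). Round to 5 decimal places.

w1 = Kv₀ = (9·0 + 3·0 + (-3)·1; 3·0 + 6·0 + 0·1; (-3)·0 + 0·0 + 7·1) = (-3, 0, 7)
Kw1 = (-48, -9, 58)
w1·Kw1 = (-3)·(-48) + 0·(-9) + 7·58 = 550; w1·w1 = (-3)·(-3) + 0·0 + 7·7 = 58
λ ≈ 550/58 = 9.48276

λ ≈ 9.48276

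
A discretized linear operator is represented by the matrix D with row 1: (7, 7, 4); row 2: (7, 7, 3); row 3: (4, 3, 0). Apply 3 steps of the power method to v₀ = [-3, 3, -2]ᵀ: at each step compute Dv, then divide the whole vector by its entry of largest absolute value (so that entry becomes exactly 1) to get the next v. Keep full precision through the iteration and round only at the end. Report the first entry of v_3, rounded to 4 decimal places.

1.0000

Dv0 = (-8.00000, -6.00000, -3.00000); divide by -8.00000 → v1 = (1.00000, 0.75000, 0.37500)
Dv1 = (13.75000, 13.37500, 6.25000); divide by 13.75000 → v2 = (1.00000, 0.97273, 0.45455)
Dv2 = (15.62727, 15.17273, 6.91818); divide by 15.62727 → v3 = (1.00000, 0.97091, 0.44270)
Requested entry of v3: -1719/-1719 = 1.0000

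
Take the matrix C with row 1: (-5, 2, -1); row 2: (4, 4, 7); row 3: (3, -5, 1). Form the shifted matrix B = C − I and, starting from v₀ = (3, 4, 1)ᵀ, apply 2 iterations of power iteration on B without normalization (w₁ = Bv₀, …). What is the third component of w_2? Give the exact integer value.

B = C − I has rows (-6, 2, -1); (4, 3, 7); (3, -5, 0)
w1 = Bv₀ = (-11, 31, -11)
w2 = Bw1 = (139, -28, -188)
Requested component of w2: -188

-188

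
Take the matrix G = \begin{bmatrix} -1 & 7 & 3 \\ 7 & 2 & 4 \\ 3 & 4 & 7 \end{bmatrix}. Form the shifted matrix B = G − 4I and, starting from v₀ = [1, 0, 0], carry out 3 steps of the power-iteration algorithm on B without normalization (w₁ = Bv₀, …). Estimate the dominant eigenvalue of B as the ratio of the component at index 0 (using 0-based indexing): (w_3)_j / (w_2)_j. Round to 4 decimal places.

μ ≈ -7.3253

B = G − 4I has rows (-5, 7, 3); (7, -2, 4); (3, 4, 3)
w1 = Bv₀ = (-5, 7, 3)
w2 = Bw1 = (83, -37, 22)
w3 = Bw2 = (-608, 743, 167)
Ratio: -608/83 = -7.3253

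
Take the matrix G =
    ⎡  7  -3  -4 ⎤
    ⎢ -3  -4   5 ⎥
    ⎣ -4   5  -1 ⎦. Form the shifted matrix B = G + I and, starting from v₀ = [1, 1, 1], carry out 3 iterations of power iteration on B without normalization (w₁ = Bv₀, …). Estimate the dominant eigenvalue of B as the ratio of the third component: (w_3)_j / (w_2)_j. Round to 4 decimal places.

B = G + I has rows (8, -3, -4); (-3, -3, 5); (-4, 5, 0)
w1 = Bv₀ = (8·1 + (-3)·1 + (-4)·1; (-3)·1 + (-3)·1 + 5·1; (-4)·1 + 5·1 + 0·1) = (1, -1, 1)
w2 = Bw1 = (8·1 + (-3)·(-1) + (-4)·1; (-3)·1 + (-3)·(-1) + 5·1; (-4)·1 + 5·(-1) + 0·1) = (7, 5, -9)
w3 = Bw2 = (77, -81, -3)
Ratio: -3/-9 = 0.3333

0.3333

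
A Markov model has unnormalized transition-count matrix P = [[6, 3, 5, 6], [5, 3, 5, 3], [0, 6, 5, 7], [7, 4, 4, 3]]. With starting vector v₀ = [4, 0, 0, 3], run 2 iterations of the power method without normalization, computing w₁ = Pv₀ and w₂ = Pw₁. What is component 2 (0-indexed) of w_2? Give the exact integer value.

538

w1 = Pv₀ = (6·4 + 3·0 + 5·0 + 6·3; 5·4 + 3·0 + 5·0 + 3·3; 0·4 + 6·0 + 5·0 + 7·3; 7·4 + 4·0 + 4·0 + 3·3) = (42, 29, 21, 37)
w2 = Pw1 = (6·42 + 3·29 + 5·21 + 6·37; 5·42 + 3·29 + 5·21 + 3·37; 0·42 + 6·29 + 5·21 + 7·37; 7·42 + 4·29 + 4·21 + 3·37) = (666, 513, 538, 605)
The requested component of w2 is 538.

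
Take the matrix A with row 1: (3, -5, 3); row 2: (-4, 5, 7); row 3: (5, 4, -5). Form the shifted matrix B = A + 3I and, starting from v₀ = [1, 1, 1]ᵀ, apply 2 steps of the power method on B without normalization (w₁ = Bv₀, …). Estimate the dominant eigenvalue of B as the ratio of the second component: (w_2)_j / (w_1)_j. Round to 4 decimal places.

B = A + 3I has rows (6, -5, 3); (-4, 8, 7); (5, 4, -2)
w1 = Bv₀ = (4, 11, 7)
w2 = Bw1 = (-10, 121, 50)
Ratio: 121/11 = 11.0000

11.0000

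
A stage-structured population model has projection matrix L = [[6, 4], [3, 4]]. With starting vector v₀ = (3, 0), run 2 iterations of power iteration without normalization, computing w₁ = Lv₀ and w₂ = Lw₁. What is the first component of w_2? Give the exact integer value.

w1 = Lv₀ = (18, 9)
w2 = Lw1 = (144, 90)
The requested component of w2 is 144.

144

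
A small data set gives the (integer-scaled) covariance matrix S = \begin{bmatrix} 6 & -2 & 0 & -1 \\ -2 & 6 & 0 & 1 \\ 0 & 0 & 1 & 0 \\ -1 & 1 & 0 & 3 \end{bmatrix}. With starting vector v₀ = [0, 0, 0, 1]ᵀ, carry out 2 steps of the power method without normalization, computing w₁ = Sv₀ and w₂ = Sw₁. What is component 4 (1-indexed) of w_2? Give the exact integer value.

w1 = Sv₀ = (6·0 + (-2)·0 + 0·0 + (-1)·1; (-2)·0 + 6·0 + 0·0 + 1·1; 0·0 + 0·0 + 1·0 + 0·1; (-1)·0 + 1·0 + 0·0 + 3·1) = (-1, 1, 0, 3)
w2 = Sw1 = (6·(-1) + (-2)·1 + 0·0 + (-1)·3; (-2)·(-1) + 6·1 + 0·0 + 1·3; 0·(-1) + 0·1 + 1·0 + 0·3; (-1)·(-1) + 1·1 + 0·0 + 3·3) = (-11, 11, 0, 11)
The requested component of w2 is 11.

11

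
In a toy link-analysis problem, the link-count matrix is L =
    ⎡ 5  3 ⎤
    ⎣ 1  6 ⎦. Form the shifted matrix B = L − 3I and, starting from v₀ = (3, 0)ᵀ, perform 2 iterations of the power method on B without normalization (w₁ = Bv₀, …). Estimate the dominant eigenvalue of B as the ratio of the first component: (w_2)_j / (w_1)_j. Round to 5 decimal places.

B = L − 3I has rows (2, 3); (1, 3)
w1 = Bv₀ = (6, 3)
w2 = Bw1 = (21, 15)
Ratio: 21/6 = 3.50000

μ ≈ 3.50000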